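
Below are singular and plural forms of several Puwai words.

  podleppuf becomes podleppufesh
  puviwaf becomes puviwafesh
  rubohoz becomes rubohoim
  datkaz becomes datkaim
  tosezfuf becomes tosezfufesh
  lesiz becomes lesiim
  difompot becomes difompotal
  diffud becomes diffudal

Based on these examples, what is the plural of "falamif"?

falamifesh

datkaz and puviwaf both have last vowel 'a' yet inflect differently (datkaim, puviwafesh), so the last vowel is not what conditions the rule; the final letter is.
"falamif" ends in -f. The stems ending in -f (puviwaf → puviwafesh, podleppuf → podleppufesh, tosezfuf → tosezfufesh) add -esh.
The other patterns: stems ending in -z drop the final letter and add -im; stems ending in -d or -t add -al.
So falamif → falamifesh.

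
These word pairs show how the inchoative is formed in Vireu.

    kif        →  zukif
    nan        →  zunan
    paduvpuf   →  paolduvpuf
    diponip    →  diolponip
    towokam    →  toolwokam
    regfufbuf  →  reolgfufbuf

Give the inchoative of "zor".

zuzor

kif and paduvpuf both end in -f yet inflect differently (zukif, paolduvpuf), so the final letter is not what conditions the rule; the number of vowels is.
"zor" has 1 vowel. The stems with 1 vowel (kif → zukif, nan → zunan) add the prefix zu-.
So zor → zuzor.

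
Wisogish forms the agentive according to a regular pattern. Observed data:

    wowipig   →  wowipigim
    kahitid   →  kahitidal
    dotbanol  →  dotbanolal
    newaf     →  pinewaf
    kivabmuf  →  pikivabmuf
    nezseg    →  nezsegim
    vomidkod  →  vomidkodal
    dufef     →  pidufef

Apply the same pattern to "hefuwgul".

hefuwgulal

"hefuwgul" ends in -l. The one such stem in the data (dotbanol → dotbanolal) adds -al, so the same rule applies.
So hefuwgul → hefuwgulal.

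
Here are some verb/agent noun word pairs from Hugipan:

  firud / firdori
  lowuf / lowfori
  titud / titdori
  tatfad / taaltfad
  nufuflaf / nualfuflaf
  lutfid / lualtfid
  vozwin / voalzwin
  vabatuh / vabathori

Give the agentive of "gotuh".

"gotuh" has last vowel 'u'. The stems whose last vowel is 'u' (titud → titdori, vabatuh → vabathori, firud → firdori) delete the last vowel and add -ori.
So gotuh → gothori.

gothori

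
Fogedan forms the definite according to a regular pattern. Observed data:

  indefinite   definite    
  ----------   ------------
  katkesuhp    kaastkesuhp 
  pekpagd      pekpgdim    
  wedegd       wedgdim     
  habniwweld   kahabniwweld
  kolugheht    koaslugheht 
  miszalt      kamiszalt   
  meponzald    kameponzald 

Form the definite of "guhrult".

kaguhrult

kolugheht and miszalt both end in -t yet inflect differently (koaslugheht, kamiszalt), so the final letter is not what conditions the rule; the second-to-last letter is.
"guhrult" has second-to-last letter 'l'. The stems whose second-to-last letter is 'l' (meponzald → kameponzald, habniwweld → kahabniwweld, miszalt → kamiszalt) add the prefix ka-.
So guhrult → kaguhrult.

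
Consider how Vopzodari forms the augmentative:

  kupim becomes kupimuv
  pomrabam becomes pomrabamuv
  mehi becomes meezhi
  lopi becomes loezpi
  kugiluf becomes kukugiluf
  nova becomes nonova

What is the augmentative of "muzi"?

muezzi

kupim and mehi both have last vowel 'i' yet inflect differently (kupimuv, meezhi), so the last vowel is not what conditions the rule; the final letter is.
"muzi" ends in -i. The stems ending in -i (mehi → meezhi, lopi → loezpi) insert -ez- after the first vowel.
So muzi → muezzi.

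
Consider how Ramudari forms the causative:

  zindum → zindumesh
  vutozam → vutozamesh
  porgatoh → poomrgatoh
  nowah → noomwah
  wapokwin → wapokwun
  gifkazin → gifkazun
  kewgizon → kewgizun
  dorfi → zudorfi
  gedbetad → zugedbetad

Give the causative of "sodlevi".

zusodlevi

vutozam and nowah both have last vowel 'a' yet inflect differently (vutozamesh, noomwah), so the last vowel is not what conditions the rule; the final letter is.
"sodlevi" ends in -i. The one such stem in the data (dorfi → zudorfi) adds the prefix zu-, so the same rule applies.
So sodlevi → zusodlevi.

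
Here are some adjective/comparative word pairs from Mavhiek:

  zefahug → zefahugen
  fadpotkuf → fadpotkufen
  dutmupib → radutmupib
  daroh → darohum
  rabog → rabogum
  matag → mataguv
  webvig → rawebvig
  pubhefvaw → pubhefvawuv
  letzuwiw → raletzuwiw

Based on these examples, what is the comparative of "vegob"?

webvig and rabog both end in -g yet inflect differently (rawebvig, rabogum), so the final letter is not what conditions the rule; the last vowel is.
"vegob" has last vowel 'o'. The stems whose last vowel is 'o' (rabog → rabogum, daroh → darohum) add -um.
The other patterns: stems whose last vowel is 'i' add the prefix ra-; stems whose last vowel is 'a' add -uv; stems whose last vowel is 'u' add -en.
So vegob → vegobum.

vegobum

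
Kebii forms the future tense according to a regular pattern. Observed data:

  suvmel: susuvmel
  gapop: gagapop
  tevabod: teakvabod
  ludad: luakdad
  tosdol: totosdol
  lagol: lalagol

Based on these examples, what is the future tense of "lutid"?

tevabod and gapop both have last vowel 'o' yet inflect differently (teakvabod, gagapop), so the last vowel is not what conditions the rule; the final letter is.
"lutid" ends in -d. The stems ending in -d (ludad → luakdad, tevabod → teakvabod) insert -ak- after the first vowel.
So lutid → luaktid.

luaktid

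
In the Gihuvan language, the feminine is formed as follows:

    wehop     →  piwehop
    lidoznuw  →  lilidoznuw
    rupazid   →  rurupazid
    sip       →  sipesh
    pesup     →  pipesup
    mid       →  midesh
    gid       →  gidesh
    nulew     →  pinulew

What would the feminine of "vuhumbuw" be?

vuvuhumbuw

sip and pesup both end in -p yet inflect differently (sipesh, pipesup), so the final letter is not what conditions the rule; the number of vowels is.
"vuhumbuw" has 3 vowels. The stems with 3 vowels (lidoznuw → lilidoznuw, rupazid → rurupazid) repeat the first consonant+vowel as a prefix.
So vuhumbuw → vuvuhumbuw.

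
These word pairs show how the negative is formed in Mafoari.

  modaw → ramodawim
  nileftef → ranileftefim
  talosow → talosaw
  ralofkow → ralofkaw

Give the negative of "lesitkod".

talosow and modaw both end in -w yet inflect differently (talosaw, ramodawim), so the final letter is not what conditions the rule; the last vowel is.
"lesitkod" has last vowel 'o'. The stems whose last vowel is 'o' (talosow → talosaw, ralofkow → ralofkaw) change the last vowel to 'a'.
The other pattern: stems whose last vowel is 'a' or 'e' add ra- … -im around the stem.
So lesitkod → lesitkad.

lesitkad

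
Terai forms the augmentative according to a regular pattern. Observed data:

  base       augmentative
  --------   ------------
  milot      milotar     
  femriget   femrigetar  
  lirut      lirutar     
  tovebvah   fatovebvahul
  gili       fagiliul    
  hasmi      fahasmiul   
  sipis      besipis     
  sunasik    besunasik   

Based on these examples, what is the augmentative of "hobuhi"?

fahobuhiul

gili and sipis both have last vowel 'i' yet inflect differently (fagiliul, besipis), so the last vowel is not what conditions the rule; the final letter is.
"hobuhi" ends in -i. The stems ending in -i (gili → fagiliul, hasmi → fahasmiul) add fa- … -ul around the stem.
The other patterns: stems ending in -t add -ar; stems ending in -k or -s add the prefix be-.
So hobuhi → fahobuhiul.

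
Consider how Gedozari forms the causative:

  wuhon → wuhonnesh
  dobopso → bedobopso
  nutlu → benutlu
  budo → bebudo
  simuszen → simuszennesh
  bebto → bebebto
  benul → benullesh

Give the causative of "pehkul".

budo and wuhon both have last vowel 'o' yet inflect differently (bebudo, wuhonnesh), so the last vowel is not what conditions the rule; whether the stem ends in a vowel or a consonant is.
"pehkul" ends in a consonant. The stems ending in a consonant (simuszen → simuszennesh, wuhon → wuhonnesh, benul → benullesh) double the final consonant and add -esh.
So pehkul → pehkullesh.

pehkullesh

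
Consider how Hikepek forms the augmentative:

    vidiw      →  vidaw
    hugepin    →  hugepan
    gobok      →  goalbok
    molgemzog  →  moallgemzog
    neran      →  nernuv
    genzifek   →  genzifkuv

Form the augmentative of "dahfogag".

hugepin and neran both end in -n yet inflect differently (hugepan, nernuv), so the final letter is not what conditions the rule; the last vowel is.
"dahfogag" has last vowel 'a'. The one such stem in the data (neran → nernuv) deletes the last vowel and adds -uv (as does genzifek), so the same rule applies.
So dahfogag → dahfogguv.

dahfogguv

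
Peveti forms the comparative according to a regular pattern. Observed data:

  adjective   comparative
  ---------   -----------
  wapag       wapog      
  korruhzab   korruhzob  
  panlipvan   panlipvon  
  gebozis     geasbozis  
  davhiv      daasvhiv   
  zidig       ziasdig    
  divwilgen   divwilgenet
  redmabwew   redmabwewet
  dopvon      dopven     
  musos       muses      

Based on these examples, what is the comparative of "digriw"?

"digriw" has last vowel 'i'. The stems whose last vowel is 'i' (gebozis → geasbozis, davhiv → daasvhiv, zidig → ziasdig) insert -as- after the first vowel.
The other patterns: stems whose last vowel is 'a' change the last vowel to 'o'; stems whose last vowel is 'e' add -et; stems whose last vowel is 'o' change the last vowel to 'e'.
So digriw → diasgriw.

diasgriw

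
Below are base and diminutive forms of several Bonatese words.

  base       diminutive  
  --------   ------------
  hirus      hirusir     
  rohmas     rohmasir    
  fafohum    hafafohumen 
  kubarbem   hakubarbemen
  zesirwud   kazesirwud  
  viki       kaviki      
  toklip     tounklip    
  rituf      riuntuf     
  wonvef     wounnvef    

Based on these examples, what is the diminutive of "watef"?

wauntef

hirus and fafohum both have last vowel 'u' yet inflect differently (hirusir, hafafohumen), so the last vowel is not what conditions the rule; the final letter is.
"watef" ends in -f. The stems ending in -f (rituf → riuntuf, wonvef → wounnvef) insert -un- after the first vowel.
So watef → wauntef.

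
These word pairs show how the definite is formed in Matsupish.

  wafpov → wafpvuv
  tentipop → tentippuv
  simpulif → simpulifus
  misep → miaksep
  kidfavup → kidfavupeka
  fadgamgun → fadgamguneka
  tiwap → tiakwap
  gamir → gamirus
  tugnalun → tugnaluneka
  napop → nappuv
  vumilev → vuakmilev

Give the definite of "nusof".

"nusof" has last vowel 'o'. The stems whose last vowel is 'o' (tentipop → tentippuv, napop → nappuv, wafpov → wafpvuv) delete the last vowel and add -uv.
So nusof → nusfuv.

nusfuv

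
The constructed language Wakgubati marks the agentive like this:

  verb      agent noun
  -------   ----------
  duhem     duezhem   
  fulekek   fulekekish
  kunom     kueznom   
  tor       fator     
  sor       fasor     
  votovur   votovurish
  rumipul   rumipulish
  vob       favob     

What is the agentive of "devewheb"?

sor and votovur both end in -r yet inflect differently (fasor, votovurish), so the final letter is not what conditions the rule; the number of vowels is.
"devewheb" has 3 vowels. The stems with 3 vowels (fulekek → fulekekish, votovur → votovurish, rumipul → rumipulish) add -ish.
So devewheb → devewhebish.

devewhebish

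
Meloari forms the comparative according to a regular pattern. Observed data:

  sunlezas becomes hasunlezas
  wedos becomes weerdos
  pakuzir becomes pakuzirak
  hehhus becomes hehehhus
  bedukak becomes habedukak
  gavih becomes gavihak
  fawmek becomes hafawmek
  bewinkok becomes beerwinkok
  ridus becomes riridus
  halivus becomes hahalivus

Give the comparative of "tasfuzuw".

wedos and hehhus both end in -s yet inflect differently (weerdos, hehehhus), so the final letter is not what conditions the rule; the last vowel is.
"tasfuzuw" has last vowel 'u'. The stems whose last vowel is 'u' (hehhus → hehehhus, halivus → hahalivus, ridus → riridus) repeat the first consonant+vowel as a prefix.
The other patterns: stems whose last vowel is 'o' insert -er- after the first vowel; stems whose last vowel is 'i' add -ak; stems whose last vowel is 'a' or 'e' add the prefix ha-.
So tasfuzuw → tatasfuzuw.

tatasfuzuw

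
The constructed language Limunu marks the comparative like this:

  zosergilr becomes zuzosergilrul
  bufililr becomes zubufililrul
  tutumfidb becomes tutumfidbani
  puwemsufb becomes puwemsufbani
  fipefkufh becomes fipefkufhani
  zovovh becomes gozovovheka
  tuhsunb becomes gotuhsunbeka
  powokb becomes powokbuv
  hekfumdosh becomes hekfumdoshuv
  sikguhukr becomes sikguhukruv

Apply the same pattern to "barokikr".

fipefkufh and zovovh both end in -h yet inflect differently (fipefkufhani, gozovovheka), so the final letter is not what conditions the rule; the second-to-last letter is.
"barokikr" has second-to-last letter 'k'. The stems whose second-to-last letter is 'k' (powokb → powokbuv, sikguhukr → sikguhukruv) add -uv.
So barokikr → barokikruv.

barokikruv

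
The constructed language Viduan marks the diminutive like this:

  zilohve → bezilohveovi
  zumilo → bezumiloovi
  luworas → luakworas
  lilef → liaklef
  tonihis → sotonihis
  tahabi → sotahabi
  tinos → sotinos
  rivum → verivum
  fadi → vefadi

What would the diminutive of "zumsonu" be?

luworas and tonihis both end in -s yet inflect differently (luakworas, sotonihis), so the final letter is not what conditions the rule; the first letter is.
"zumsonu" begins with z-. The stems beginning with z- (zilohve → bezilohveovi, zumilo → bezumiloovi) add be- … -ovi around the stem.
The other patterns: stems beginning with l- insert -ak- after the first vowel; stems beginning with t- add the prefix so-; stems beginning with f- or r- add the prefix ve-.
So zumsonu → bezumsonuovi.

bezumsonuovi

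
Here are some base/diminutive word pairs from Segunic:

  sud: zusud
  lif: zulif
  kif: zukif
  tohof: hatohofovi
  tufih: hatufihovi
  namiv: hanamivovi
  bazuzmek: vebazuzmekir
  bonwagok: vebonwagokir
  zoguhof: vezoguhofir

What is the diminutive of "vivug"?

"vivug" has 2 vowels. The stems with 2 vowels (tohof → hatohofovi, tufih → hatufihovi, namiv → hanamivovi) add ha- … -ovi around the stem.
The other patterns: stems with 1 vowel add the prefix zu-; stems with 3 vowels add ve- … -ir around the stem.
So vivug → havivugovi.

havivugovi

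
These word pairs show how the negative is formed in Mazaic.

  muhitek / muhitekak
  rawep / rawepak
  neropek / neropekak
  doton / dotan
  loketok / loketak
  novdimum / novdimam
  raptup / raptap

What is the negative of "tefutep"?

tefutepak

muhitek and loketok both end in -k yet inflect differently (muhitekak, loketak), so the final letter is not what conditions the rule; the last vowel is.
"tefutep" has last vowel 'e'. The stems whose last vowel is 'e' (muhitek → muhitekak, rawep → rawepak, neropek → neropekak) add -ak.
The other pattern: stems whose last vowel is 'o' or 'u' change the last vowel to 'a'.
So tefutep → tefutepak.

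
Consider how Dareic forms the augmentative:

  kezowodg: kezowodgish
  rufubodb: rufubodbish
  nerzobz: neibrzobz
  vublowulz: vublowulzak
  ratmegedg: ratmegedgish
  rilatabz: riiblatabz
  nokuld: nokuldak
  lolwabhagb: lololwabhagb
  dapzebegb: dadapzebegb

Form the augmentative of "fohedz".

fohedzish

"fohedz" has second-to-last letter 'd'. The stems whose second-to-last letter is 'd' (kezowodg → kezowodgish, ratmegedg → ratmegedgish, rufubodb → rufubodbish) add -ish.
So fohedz → fohedzish.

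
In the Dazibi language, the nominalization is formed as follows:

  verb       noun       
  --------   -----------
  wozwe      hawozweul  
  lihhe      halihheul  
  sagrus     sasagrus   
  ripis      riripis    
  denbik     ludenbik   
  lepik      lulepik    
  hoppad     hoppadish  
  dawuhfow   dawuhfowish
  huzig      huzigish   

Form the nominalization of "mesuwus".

memesuwus

"mesuwus" ends in -s. The stems ending in -s (sagrus → sasagrus, ripis → riripis) repeat the first consonant+vowel as a prefix.
The other patterns: stems ending in -e add ha- … -ul around the stem; stems ending in -k add the prefix lu-; stems ending in -d, -g or -w add -ish.
So mesuwus → memesuwus.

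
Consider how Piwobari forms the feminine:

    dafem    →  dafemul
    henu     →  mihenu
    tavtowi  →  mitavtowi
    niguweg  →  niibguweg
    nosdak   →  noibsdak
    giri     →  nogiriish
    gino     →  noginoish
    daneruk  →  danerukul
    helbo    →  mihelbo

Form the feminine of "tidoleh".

nosdak and daneruk both end in -k yet inflect differently (noibsdak, danerukul), so the final letter is not what conditions the rule; the first letter is.
"tidoleh" begins with t-. The one such stem in the data (tavtowi → mitavtowi) adds the prefix mi-, so the same rule applies.
The other patterns: stems beginning with n- insert -ib- after the first vowel; stems beginning with g- add no- … -ish around the stem; stems beginning with d- add -ul.
So tidoleh → mitidoleh.

mitidoleh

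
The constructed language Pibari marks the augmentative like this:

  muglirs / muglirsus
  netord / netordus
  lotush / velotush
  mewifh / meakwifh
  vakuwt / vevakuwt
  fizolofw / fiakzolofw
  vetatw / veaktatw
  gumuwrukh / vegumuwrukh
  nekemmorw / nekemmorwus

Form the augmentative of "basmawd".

vebasmawd

nekemmorw and vetatw both end in -w yet inflect differently (nekemmorwus, veaktatw), so the final letter is not what conditions the rule; the second-to-last letter is.
"basmawd" has second-to-last letter 'w'. The one such stem in the data (vakuwt → vevakuwt) adds the prefix ve-, so the same rule applies.
The other patterns: stems whose second-to-last letter is 'r' add -us; stems whose second-to-last letter is 'f' or 't' insert -ak- after the first vowel.
So basmawd → vebasmawd.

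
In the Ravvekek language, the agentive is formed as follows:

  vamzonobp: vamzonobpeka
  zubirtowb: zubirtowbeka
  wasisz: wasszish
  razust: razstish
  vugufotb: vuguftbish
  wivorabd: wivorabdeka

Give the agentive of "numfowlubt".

zubirtowb and vugufotb both end in -b yet inflect differently (zubirtowbeka, vuguftbish), so the final letter is not what conditions the rule; the second-to-last letter is.
"numfowlubt" has second-to-last letter 'b'. The stems whose second-to-last letter is 'b' (wivorabd → wivorabdeka, vamzonobp → vamzonobpeka) add -eka.
The other pattern: stems whose second-to-last letter is 's' or 't' delete the last vowel and add -ish.
So numfowlubt → numfowlubteka.

numfowlubteka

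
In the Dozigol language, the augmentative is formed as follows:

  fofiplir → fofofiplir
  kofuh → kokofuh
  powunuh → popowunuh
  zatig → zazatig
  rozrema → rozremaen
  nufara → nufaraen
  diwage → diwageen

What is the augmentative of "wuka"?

fofiplir and rozrema both have 3 vowels yet inflect differently (fofofiplir, rozremaen), so the number of vowels is not what conditions the rule; whether the stem ends in a vowel or a consonant is.
"wuka" ends in a vowel. The stems ending in a vowel (rozrema → rozremaen, nufara → nufaraen, diwage → diwageen) add -en.
So wuka → wukaen.

wukaen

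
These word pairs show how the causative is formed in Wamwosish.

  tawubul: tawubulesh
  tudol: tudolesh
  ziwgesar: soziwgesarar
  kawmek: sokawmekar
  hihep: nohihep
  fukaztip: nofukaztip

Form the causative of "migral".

migralesh

kawmek and hihep both have last vowel 'e' yet inflect differently (sokawmekar, nohihep), so the last vowel is not what conditions the rule; the final letter is.
"migral" ends in -l. The stems ending in -l (tawubul → tawubulesh, tudol → tudolesh) add -esh.
The other patterns: stems ending in -k or -r add so- … -ar around the stem; stems ending in -p add the prefix no-.
So migral → migralesh.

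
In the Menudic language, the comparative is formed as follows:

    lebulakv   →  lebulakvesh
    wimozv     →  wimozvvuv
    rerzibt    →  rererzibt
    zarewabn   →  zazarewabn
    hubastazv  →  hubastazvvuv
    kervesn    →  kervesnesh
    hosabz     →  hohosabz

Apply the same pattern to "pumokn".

wimozv and lebulakv both end in -v yet inflect differently (wimozvvuv, lebulakvesh), so the final letter is not what conditions the rule; the second-to-last letter is.
"pumokn" has second-to-last letter 'k'. The one such stem in the data (lebulakv → lebulakvesh) adds -esh, so the same rule applies.
So pumokn → pumoknesh.

pumoknesh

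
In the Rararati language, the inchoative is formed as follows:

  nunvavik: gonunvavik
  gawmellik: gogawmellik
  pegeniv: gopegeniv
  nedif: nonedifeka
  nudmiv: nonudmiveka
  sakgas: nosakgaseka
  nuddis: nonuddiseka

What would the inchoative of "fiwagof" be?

pegeniv and nudmiv both end in -v yet inflect differently (gopegeniv, nonudmiveka), so the final letter is not what conditions the rule; the number of vowels is.
"fiwagof" has 3 vowels. The stems with 3 vowels (nunvavik → gonunvavik, gawmellik → gogawmellik, pegeniv → gopegeniv) add the prefix go-.
The other pattern: stems with 2 vowels add no- … -eka around the stem.
So fiwagof → gofiwagof.

gofiwagof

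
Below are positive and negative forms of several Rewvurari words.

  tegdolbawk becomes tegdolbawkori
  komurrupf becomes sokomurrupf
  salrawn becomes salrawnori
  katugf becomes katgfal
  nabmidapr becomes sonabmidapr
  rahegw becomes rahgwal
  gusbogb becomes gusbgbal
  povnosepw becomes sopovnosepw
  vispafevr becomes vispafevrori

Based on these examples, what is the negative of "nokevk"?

nokevkori

"nokevk" has second-to-last letter 'v'. The one such stem in the data (vispafevr → vispafevrori) adds -ori, so the same rule applies.
The other patterns: stems whose second-to-last letter is 'g' delete the last vowel and add -al; stems whose second-to-last letter is 'p' add the prefix so-.
So nokevk → nokevkori.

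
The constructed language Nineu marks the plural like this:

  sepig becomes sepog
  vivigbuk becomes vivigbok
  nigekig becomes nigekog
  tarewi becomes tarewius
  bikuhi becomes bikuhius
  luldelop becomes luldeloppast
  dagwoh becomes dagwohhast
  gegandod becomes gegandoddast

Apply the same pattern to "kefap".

kefappast

sepig and tarewi both have last vowel 'i' yet inflect differently (sepog, tarewius), so the last vowel is not what conditions the rule; the final letter is.
"kefap" ends in -p. The one such stem in the data (luldelop → luldeloppast) doubles the final consonant and adds -ast (as do dagwoh, gegandod), so the same rule applies.
The other patterns: stems ending in -g or -k change the last vowel to 'o'; stems ending in -i add -us.
So kefap → kefappast.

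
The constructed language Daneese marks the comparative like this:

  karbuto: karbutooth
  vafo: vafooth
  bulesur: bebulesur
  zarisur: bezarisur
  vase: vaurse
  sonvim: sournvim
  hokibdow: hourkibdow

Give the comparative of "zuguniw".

"zuguniw" ends in -w. The one such stem in the data (hokibdow → hourkibdow) inserts -ur- after the first vowel (as do vase, sonvim), so the same rule applies.
So zuguniw → zuurguniw.

zuurguniw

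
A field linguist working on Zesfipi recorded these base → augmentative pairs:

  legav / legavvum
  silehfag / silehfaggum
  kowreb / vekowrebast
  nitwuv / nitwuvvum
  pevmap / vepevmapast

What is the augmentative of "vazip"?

"vazip" ends in -p. The one such stem in the data (pevmap → vepevmapast) adds ve- … -ast around the stem, so the same rule applies.
The other pattern: stems ending in -g or -v double the final consonant and add -um.
So vazip → vevazipast.

vevazipast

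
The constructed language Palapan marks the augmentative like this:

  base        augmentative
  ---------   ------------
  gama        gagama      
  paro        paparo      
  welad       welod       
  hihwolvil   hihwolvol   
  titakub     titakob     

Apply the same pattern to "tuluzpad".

tuluzpod

gama and welad both have last vowel 'a' yet inflect differently (gagama, welod), so the last vowel is not what conditions the rule; whether the stem ends in a vowel or a consonant is.
"tuluzpad" ends in a consonant. The stems ending in a consonant (welad → welod, hihwolvil → hihwolvol, titakub → titakob) change the last vowel to 'o'.
So tuluzpad → tuluzpod.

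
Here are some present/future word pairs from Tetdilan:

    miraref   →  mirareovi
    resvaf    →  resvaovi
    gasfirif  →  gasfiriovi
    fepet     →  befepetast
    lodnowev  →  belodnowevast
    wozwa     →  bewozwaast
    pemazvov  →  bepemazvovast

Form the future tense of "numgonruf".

numgonruovi

miraref and fepet both have last vowel 'e' yet inflect differently (mirareovi, befepetast), so the last vowel is not what conditions the rule; the final letter is.
"numgonruf" ends in -f. The stems ending in -f (miraref → mirareovi, resvaf → resvaovi, gasfirif → gasfiriovi) drop the final letter and add -ovi.
The other pattern: stems ending in -a, -t or -v add be- … -ast around the stem.
So numgonruf → numgonruovi.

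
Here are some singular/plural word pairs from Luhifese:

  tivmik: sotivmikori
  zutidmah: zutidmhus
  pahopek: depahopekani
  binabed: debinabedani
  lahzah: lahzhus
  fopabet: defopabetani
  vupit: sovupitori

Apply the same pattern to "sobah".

"sobah" has last vowel 'a'. The stems whose last vowel is 'a' (lahzah → lahzhus, zutidmah → zutidmhus) delete the last vowel and add -us.
The other patterns: stems whose last vowel is 'i' add so- … -ori around the stem; stems whose last vowel is 'e' add de- … -ani around the stem.
So sobah → sobhus.

sobhus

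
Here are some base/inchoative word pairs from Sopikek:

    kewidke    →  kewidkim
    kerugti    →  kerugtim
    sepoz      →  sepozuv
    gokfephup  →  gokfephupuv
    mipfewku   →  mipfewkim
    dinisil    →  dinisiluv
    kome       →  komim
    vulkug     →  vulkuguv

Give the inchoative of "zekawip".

zekawipuv

mipfewku and gokfephup both have last vowel 'u' yet inflect differently (mipfewkim, gokfephupuv), so the last vowel is not what conditions the rule; whether the stem ends in a vowel or a consonant is.
"zekawip" ends in a consonant. The stems ending in a consonant (sepoz → sepozuv, gokfephup → gokfephupuv, vulkug → vulkuguv) add -uv.
The other pattern: stems ending in a vowel drop the final letter and add -im.
So zekawip → zekawipuv.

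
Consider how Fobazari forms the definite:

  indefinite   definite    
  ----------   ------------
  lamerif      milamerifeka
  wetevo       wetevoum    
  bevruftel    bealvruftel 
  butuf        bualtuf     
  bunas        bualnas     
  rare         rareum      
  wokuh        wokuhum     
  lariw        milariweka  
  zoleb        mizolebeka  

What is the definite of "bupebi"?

bualpebi

butuf and lamerif both end in -f yet inflect differently (bualtuf, milamerifeka), so the final letter is not what conditions the rule; the first letter is.
"bupebi" begins with b-. The stems beginning with b- (bunas → bualnas, bevruftel → bealvruftel, butuf → bualtuf) insert -al- after the first vowel.
So bupebi → bualpebi.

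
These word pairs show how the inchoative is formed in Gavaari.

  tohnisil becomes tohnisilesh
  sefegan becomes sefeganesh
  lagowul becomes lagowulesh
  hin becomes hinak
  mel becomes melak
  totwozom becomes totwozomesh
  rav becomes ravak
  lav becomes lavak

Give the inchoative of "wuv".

"wuv" has 1 vowel. The stems with 1 vowel (rav → ravak, mel → melak, lav → lavak) add -ak.
So wuv → wuvak.

wuvak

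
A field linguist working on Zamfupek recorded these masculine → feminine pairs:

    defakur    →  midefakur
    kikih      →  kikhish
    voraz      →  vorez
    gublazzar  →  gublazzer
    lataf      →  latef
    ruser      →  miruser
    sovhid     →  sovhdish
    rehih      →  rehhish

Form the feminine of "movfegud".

gublazzar and defakur both end in -r yet inflect differently (gublazzer, midefakur), so the final letter is not what conditions the rule; the last vowel is.
"movfegud" has last vowel 'u'. The one such stem in the data (defakur → midefakur) adds the prefix mi-, so the same rule applies.
So movfegud → mimovfegud.

mimovfegud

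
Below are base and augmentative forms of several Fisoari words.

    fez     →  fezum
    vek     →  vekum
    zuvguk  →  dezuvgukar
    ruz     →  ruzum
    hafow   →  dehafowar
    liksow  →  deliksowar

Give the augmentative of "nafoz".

vek and zuvguk both end in -k yet inflect differently (vekum, dezuvgukar), so the final letter is not what conditions the rule; the number of vowels is.
"nafoz" has 2 vowels. The stems with 2 vowels (zuvguk → dezuvgukar, hafow → dehafowar, liksow → deliksowar) add de- … -ar around the stem.
So nafoz → denafozar.

denafozar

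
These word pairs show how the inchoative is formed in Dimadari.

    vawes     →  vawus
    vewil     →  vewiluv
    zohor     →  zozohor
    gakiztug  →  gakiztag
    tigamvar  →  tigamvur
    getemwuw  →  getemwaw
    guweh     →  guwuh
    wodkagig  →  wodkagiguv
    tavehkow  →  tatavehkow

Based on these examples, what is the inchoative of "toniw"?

tavehkow and getemwuw both end in -w yet inflect differently (tatavehkow, getemwaw), so the final letter is not what conditions the rule; the last vowel is.
"toniw" has last vowel 'i'. The stems whose last vowel is 'i' (vewil → vewiluv, wodkagig → wodkagiguv) add -uv.
So toniw → toniwuv.

toniwuv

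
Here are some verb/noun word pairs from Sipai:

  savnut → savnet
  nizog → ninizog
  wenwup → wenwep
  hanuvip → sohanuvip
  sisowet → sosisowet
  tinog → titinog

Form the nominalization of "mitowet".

somitowet

savnut and sisowet both end in -t yet inflect differently (savnet, sosisowet), so the final letter is not what conditions the rule; the last vowel is.
"mitowet" has last vowel 'e'. The one such stem in the data (sisowet → sosisowet) adds the prefix so-, so the same rule applies.
The other patterns: stems whose last vowel is 'u' change the last vowel to 'e'; stems whose last vowel is 'o' repeat the first consonant+vowel as a prefix.
So mitowet → somitowet.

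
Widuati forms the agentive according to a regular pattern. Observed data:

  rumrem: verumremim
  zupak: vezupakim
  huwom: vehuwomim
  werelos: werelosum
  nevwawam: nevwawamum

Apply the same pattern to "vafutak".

rumrem and nevwawam both end in -m yet inflect differently (verumremim, nevwawamum), so the final letter is not what conditions the rule; the number of vowels is.
"vafutak" has 3 vowels. The stems with 3 vowels (werelos → werelosum, nevwawam → nevwawamum) add -um.
The other pattern: stems with 2 vowels add ve- … -im around the stem.
So vafutak → vafutakum.

vafutakum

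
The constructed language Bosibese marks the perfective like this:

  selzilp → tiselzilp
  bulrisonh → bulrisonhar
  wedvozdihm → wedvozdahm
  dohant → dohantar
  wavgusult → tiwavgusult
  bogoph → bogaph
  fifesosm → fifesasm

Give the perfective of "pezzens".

"pezzens" has second-to-last letter 'n'. The stems whose second-to-last letter is 'n' (bulrisonh → bulrisonhar, dohant → dohantar) add -ar.
The other patterns: stems whose second-to-last letter is 'l' add the prefix ti-; stems whose second-to-last letter is 'h', 'p' or 's' change the last vowel to 'a'.
So pezzens → pezzensar.

pezzensar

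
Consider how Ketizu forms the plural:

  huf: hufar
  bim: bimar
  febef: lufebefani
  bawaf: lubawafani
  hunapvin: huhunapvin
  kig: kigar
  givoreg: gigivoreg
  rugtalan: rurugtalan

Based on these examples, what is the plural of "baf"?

huf and febef both end in -f yet inflect differently (hufar, lufebefani), so the final letter is not what conditions the rule; the number of vowels is.
"baf" has 1 vowel. The stems with 1 vowel (kig → kigar, huf → hufar, bim → bimar) add -ar.
The other patterns: stems with 2 vowels add lu- … -ani around the stem; stems with 3 vowels repeat the first consonant+vowel as a prefix.
So baf → bafar.

bafar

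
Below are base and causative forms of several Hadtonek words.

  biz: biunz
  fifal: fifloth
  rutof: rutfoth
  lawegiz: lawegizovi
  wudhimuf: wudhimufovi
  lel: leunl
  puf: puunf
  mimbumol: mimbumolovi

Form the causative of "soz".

"soz" has 1 vowel. The stems with 1 vowel (lel → leunl, puf → puunf, biz → biunz) insert -un- after the first vowel.
The other patterns: stems with 2 vowels delete the last vowel and add -oth; stems with 3 vowels add -ovi.
So soz → sounz.

sounz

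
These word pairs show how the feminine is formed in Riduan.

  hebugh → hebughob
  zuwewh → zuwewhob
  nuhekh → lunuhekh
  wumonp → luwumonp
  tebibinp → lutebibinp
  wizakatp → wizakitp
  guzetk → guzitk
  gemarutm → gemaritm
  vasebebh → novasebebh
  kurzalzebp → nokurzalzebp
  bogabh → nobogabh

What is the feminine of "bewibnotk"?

bewibnitk

hebugh and nuhekh both end in -h yet inflect differently (hebughob, lunuhekh), so the final letter is not what conditions the rule; the second-to-last letter is.
"bewibnotk" has second-to-last letter 't'. The stems whose second-to-last letter is 't' (wizakatp → wizakitp, guzetk → guzitk, gemarutm → gemaritm) change the last vowel to 'i'.
So bewibnotk → bewibnitk.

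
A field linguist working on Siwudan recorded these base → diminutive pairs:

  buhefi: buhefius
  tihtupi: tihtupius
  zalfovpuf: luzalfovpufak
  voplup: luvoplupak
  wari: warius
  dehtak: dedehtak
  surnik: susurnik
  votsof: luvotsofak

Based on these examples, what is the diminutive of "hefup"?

luhefupak

buhefi and surnik both have last vowel 'i' yet inflect differently (buhefius, susurnik), so the last vowel is not what conditions the rule; the final letter is.
"hefup" ends in -p. The one such stem in the data (voplup → luvoplupak) adds lu- … -ak around the stem, so the same rule applies.
So hefup → luhefupak.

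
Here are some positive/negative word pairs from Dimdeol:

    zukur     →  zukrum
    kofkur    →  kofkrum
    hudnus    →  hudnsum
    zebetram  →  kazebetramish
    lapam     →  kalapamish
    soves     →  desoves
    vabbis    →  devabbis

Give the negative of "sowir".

desowir

"sowir" has last vowel 'i'. The one such stem in the data (vabbis → devabbis) adds the prefix de-, so the same rule applies.
So sowir → desowir.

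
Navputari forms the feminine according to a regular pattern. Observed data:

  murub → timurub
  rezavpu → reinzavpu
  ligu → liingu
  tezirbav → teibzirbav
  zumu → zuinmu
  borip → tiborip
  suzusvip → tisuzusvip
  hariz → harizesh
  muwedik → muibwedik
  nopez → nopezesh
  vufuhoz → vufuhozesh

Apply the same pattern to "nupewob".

tinupewob

hariz and muwedik both have last vowel 'i' yet inflect differently (harizesh, muibwedik), so the last vowel is not what conditions the rule; the final letter is.
"nupewob" ends in -b. The one such stem in the data (murub → timurub) adds the prefix ti-, so the same rule applies.
The other patterns: stems ending in -z add -esh; stems ending in -u insert -in- after the first vowel; stems ending in -k or -v insert -ib- after the first vowel.
So nupewob → tinupewob.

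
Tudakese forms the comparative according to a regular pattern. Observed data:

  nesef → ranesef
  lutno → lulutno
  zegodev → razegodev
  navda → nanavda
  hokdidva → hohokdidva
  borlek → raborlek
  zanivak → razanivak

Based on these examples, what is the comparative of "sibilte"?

"sibilte" ends in a vowel. The stems ending in a vowel (hokdidva → hohokdidva, lutno → lulutno, navda → nanavda) repeat the first consonant+vowel as a prefix.
The other pattern: stems ending in a consonant add the prefix ra-.
So sibilte → sisibilte.

sisibilte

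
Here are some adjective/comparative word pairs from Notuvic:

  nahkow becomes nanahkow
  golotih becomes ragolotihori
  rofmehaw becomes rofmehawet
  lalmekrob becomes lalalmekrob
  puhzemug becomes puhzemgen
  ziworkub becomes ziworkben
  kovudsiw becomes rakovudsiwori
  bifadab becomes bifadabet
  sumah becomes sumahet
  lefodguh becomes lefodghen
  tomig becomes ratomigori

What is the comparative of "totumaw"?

totumawet

bifadab and lalmekrob both end in -b yet inflect differently (bifadabet, lalalmekrob), so the final letter is not what conditions the rule; the last vowel is.
"totumaw" has last vowel 'a'. The stems whose last vowel is 'a' (sumah → sumahet, bifadab → bifadabet, rofmehaw → rofmehawet) add -et.
The other patterns: stems whose last vowel is 'o' repeat the first consonant+vowel as a prefix; stems whose last vowel is 'i' add ra- … -ori around the stem; stems whose last vowel is 'u' delete the last vowel and add -en.
So totumaw → totumawet.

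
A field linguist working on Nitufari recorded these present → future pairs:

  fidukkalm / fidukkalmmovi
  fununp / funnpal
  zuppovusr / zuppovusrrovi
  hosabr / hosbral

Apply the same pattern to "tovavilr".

zuppovusr and hosabr both end in -r yet inflect differently (zuppovusrrovi, hosbral), so the final letter is not what conditions the rule; the second-to-last letter is.
"tovavilr" has second-to-last letter 'l'. The one such stem in the data (fidukkalm → fidukkalmmovi) doubles the final consonant and adds -ovi (as does zuppovusr), so the same rule applies.
The other pattern: stems whose second-to-last letter is 'b' or 'n' delete the last vowel and add -al.
So tovavilr → tovavilrrovi.

tovavilrrovi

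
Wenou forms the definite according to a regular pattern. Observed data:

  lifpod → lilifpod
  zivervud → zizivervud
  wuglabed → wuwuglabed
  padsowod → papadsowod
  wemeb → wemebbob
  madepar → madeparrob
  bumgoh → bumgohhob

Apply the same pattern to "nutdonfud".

wuglabed and wemeb both have last vowel 'e' yet inflect differently (wuwuglabed, wemebbob), so the last vowel is not what conditions the rule; the final letter is.
"nutdonfud" ends in -d. The stems ending in -d (lifpod → lilifpod, zivervud → zizivervud, wuglabed → wuwuglabed) repeat the first consonant+vowel as a prefix.
So nutdonfud → nunutdonfud.

nunutdonfud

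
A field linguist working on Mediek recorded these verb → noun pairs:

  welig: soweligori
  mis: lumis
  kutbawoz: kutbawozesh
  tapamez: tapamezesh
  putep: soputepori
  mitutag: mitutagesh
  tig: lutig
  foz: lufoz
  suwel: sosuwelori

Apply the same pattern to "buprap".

tig and welig both end in -g yet inflect differently (lutig, soweligori), so the final letter is not what conditions the rule; the number of vowels is.
"buprap" has 2 vowels. The stems with 2 vowels (suwel → sosuwelori, putep → soputepori, welig → soweligori) add so- … -ori around the stem.
So buprap → sobuprapori.

sobuprapori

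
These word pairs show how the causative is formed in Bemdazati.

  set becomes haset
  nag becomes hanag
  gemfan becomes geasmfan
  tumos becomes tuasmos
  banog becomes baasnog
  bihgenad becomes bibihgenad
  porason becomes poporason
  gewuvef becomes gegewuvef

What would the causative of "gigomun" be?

gigigomun

nag and banog both end in -g yet inflect differently (hanag, baasnog), so the final letter is not what conditions the rule; the number of vowels is.
"gigomun" has 3 vowels. The stems with 3 vowels (bihgenad → bibihgenad, porason → poporason, gewuvef → gegewuvef) repeat the first consonant+vowel as a prefix.
The other patterns: stems with 1 vowel add the prefix ha-; stems with 2 vowels insert -as- after the first vowel.
So gigomun → gigigomun.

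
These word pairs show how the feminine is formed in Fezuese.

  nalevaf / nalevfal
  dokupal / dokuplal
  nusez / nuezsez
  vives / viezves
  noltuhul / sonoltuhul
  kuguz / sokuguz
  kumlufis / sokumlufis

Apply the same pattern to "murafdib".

"murafdib" has last vowel 'i'. The one such stem in the data (kumlufis → sokumlufis) adds the prefix so-, so the same rule applies.
So murafdib → somurafdib.

somurafdib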